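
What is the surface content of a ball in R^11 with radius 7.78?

S = n·V_n(r)/r = 11·V_11(7.78)/7.78 (volume-to-surface relation), giving 1.68381e+10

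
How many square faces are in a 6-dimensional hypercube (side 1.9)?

Number of 2-faces = C(6,2) · 2^(6-2) = 15 · 16 = 240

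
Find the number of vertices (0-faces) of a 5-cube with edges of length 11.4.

f_0(5-cube) = (5 choose 0) · 2^5 = 32.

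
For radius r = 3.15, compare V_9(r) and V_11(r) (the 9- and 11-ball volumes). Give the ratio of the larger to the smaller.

V_9(3.15) ≈ 100719, V_11(3.15) ≈ 570849. The 11-ball is larger by a factor of 5.668.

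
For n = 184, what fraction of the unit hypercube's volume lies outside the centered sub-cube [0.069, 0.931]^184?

Shell fraction = 1 - (1-0.138)^184 ≈ 1 - 1.359e-12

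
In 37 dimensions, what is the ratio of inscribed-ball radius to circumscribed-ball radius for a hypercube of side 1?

Ratio = (s/2)/(s√37/2) = 37^(-1/2) ≈ 0.164399.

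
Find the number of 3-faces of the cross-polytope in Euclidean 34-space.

Each 3-face is the convex hull of 4 vertices, one chosen as ±e_i from each of 4 distinct axes: 2^4·C(34,4) = 742016.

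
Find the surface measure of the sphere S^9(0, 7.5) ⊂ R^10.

|∂B_10(7.5)| = 12814453125·π^5/2048 ≈ 1.91478e+09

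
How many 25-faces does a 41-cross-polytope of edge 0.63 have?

Number of 25-faces = 2^(25+1) · C(41,25+1) = 67108864 · 63432274896 = 4256867909206278144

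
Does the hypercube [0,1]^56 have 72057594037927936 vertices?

True. The 56-cube has 2^56 = 72057594037927936 vertices.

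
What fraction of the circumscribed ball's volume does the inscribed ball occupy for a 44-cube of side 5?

V_in/V_out = n^(-n/2) = 44^(-44/2) ≈ 6.98299e-37.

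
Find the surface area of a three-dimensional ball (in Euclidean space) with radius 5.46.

|∂B_3(5.46)| = 4πr² = 4π·(5.46)² ≈ 374.624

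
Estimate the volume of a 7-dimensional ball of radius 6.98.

The n-ball volume is π^(n/2)·r^n/Γ(n/2+1). With n=7, r=6.98: V ≈ 3.81389e+06.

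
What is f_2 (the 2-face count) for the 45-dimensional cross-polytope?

Number of 2-faces = 2^(2+1) · C(45,2+1) = 8 · 14190 = 113520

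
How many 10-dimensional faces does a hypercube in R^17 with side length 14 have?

An n-cube has C(n,k)·2^(n-k) k-faces. Here C(17,10)·2^7 = 19448·128 = 2489344.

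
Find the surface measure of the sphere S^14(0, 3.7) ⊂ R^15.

S = n·V_n(r)/r = 15·V_15(3.7)/3.7 (volume-to-surface relation), giving 5.15639e+08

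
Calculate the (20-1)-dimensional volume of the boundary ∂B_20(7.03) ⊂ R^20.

The surface area of an n-ball is 2π^(n/2) r^(n-1) / Γ(n/2). For n=20, r=7.03: 6.38141e+15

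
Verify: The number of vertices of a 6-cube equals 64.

True. The 6-cube has 2^6 = 64 vertices.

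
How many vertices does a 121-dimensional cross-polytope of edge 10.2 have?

Number of vertices = 2n = 242.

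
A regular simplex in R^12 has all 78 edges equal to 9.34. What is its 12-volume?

V_12 = √(13) · 9.34^12 / (12! · 2^(12/2)) ≈ 51.8343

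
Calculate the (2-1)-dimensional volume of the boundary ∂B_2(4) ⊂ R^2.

The surface area of an n-ball is 2π^(n/2) r^(n-1) / Γ(n/2). For n=2, r=4: 2πr = 2π·4 ≈ 25.1327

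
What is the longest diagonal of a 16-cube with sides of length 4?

||(4,4,...,4)|| = √(16)·4 = 16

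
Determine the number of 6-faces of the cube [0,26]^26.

An n-cube has C(n,k)·2^(n-k) k-faces. Here C(26,6)·2^20 = 230230·1048576 = 241413652480.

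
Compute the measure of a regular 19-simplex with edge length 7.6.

Volume = 7.6^19 · √(20/2^19) / 19! ≈ 0.00276117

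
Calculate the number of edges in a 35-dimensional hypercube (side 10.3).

An n-cube has n·2^(n-1) edges. With n = 35: 35·17179869184 = 601295421440.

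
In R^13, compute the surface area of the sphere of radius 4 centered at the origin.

|∂B_13(4)| = 2147483648·π^6/10395 ≈ 1.98612e+08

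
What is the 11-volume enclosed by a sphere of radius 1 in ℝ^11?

The n-ball volume is π^(n/2)·r^n/Γ(n/2+1). With n=11, r=1: V = 64·π^5/10395 ≈ 1.8841.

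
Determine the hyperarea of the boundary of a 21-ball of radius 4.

The surface area of an n-ball is 2π^(n/2) r^(n-1) / Γ(n/2). For n=21, r=4: 2251799813685248·π^10/654729075 ≈ 3.22082e+11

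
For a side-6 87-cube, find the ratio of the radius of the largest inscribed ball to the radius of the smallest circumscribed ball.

r_in / r_out = (6/2) / (6√87/2) = 1/√87 ≈ 0.107211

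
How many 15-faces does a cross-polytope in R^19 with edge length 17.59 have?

Each 15-face is the convex hull of 16 vertices, one chosen as ±e_i from each of 16 distinct axes: 2^16·C(19,16) = 63504384.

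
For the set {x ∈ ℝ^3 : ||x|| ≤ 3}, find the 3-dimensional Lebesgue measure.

V_3(3) = π^(3/2) · (3)^3 / Γ(3/2 + 1) = 36·π ≈ 113.097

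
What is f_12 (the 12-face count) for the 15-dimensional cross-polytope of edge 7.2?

Each 12-face is the convex hull of 13 vertices, one chosen as ±e_i from each of 13 distinct axes: 2^13·C(15,13) = 860160.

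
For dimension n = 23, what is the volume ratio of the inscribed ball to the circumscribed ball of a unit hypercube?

V_in/V_out = n^(-n/2) = 23^(-23/2) ≈ 2.18842e-16.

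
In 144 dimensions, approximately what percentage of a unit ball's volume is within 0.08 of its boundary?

1 - (1-0.08)^144 ≈ 0.999994 ≈ 99.999390%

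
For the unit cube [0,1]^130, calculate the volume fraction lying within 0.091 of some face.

1 - (1 - 2·0.091)^130 = 1 - 0.818^130 ≈ 1 - 4.549e-12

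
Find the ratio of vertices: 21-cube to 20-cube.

The 21-cube has 2^21 = 2097152 vertices. The 20-cube has 2^20 = 1048576 vertices. Ratio: 2097152/1048576 = 2.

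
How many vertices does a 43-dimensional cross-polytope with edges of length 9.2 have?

An n-cross-polytope has 2n vertices; here n = 43, giving 86.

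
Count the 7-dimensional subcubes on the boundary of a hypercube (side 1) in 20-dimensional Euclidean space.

Number of 7-faces = C(20,7) · 2^(20-7) = 77520 · 8192 = 635043840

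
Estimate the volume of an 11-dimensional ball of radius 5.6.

V_11(5.6) = π^(11/2) · (5.6)^11 / Γ(11/2 + 1) ≈ 3.20017e+08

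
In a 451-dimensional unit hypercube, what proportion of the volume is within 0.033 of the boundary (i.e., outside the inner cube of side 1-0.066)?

1 - (1 - 2·0.033)^451 = 1 - 0.934^451 ≈ 1 - 4.231e-14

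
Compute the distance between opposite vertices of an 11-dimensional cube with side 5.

d = √(5² + 5² + ... + 5²) [11 terms] = √(11·5²) = 5√11 ≈ 16.5831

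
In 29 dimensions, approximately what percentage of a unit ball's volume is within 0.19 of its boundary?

1 - (1-0.19)^29 ≈ 0.997781 ≈ 99.78%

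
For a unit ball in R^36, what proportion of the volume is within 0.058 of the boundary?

1 - (1-0.058)^36 ≈ 0.883632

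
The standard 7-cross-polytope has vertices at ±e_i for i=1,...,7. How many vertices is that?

An n-cross-polytope has 2n vertices; here n = 7, giving 14.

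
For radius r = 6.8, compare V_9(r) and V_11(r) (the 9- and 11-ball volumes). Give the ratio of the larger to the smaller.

V_9(6.8) ≈ 1.02541e+08, V_11(6.8) ≈ 2.70834e+09. The 11-ball is larger by a factor of 26.41.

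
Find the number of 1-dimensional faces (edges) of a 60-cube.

Number of 1-faces = C(60,1)·2^(60-1) = 60·576460752303423488 = 34587645138205409280.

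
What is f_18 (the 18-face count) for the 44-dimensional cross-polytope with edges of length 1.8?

f_18(44-orthoplex) = 2^19 · (44 choose 19) = 738633439015600128.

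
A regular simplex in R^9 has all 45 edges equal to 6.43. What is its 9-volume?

V = (6.43^9 / 9!) · √((9+1) / 2^9) ≈ 7.23604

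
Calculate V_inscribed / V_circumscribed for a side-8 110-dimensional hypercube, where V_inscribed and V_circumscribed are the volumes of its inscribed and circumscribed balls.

The radii are 8/2 and 8√110/2, so the volume ratio is (1/√110)^110 = 110^{-110/2} ≈ 5.28935e-113.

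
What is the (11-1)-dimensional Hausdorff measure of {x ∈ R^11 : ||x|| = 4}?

S_11(4) = 2·π^(11/2)·(4)^10 / Γ(11/2) = 67108864·π^5/945 ≈ 2.17319e+07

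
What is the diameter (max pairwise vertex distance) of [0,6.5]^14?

d = √(6.5² + 6.5² + ... + 6.5²) [14 terms] = √(14·6.5²) = 6.5√14 ≈ 24.3208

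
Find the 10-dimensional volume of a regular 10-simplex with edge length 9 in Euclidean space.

V = (9^10 / 10!) · √((10+1) / 2^10) ≈ 99.5883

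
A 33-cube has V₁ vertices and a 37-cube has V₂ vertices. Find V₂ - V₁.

V₁ = 2^33 = 8589934592. V₂ = 2^37 = 137438953472. V₂ - V₁ = 128849018880.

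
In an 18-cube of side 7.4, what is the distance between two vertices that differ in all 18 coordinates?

The space diagonal of an n-cube of side s is s√n. Here 7.4·√18 ≈ 31.3955.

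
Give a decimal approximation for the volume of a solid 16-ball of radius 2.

Volume = π^{16/2}·(2)^16/Γ(9) = 512·π^8/315 ≈ 15422.6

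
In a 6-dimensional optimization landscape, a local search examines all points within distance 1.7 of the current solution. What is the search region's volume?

V_6(1.7) = π^(6/2) · (1.7)^6 / Γ(6/2 + 1) ≈ 124.736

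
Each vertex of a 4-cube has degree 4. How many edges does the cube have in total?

The 4-cube has n·2^(n-1) = 4·2^3 = 4·8 = 32 edges.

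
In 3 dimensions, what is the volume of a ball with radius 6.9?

Volume = π^{3/2}·(6.9)^3/Γ(5/2) ≈ 1376.06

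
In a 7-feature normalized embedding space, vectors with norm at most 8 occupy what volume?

V = 33554432·π^3/105 ≈ 9.90855e+06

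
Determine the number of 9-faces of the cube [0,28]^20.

Number of 9-faces = C(20,9) · 2^(20-9) = 167960 · 2048 = 343982080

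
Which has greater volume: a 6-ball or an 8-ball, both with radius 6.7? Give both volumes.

V_6(6.7) ≈ 467463. V_8(6.7) ≈ 1.64811e+07. The 8-ball is larger.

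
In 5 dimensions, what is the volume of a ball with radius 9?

V_5(9) = π^(5/2) · (9)^5 / Γ(5/2 + 1) = 157464·π^2/5 ≈ 310821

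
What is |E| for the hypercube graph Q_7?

The 7-cube has n·2^(n-1) = 7·2^6 = 7·64 = 448 edges.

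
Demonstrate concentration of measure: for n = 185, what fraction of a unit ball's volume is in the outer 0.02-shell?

1 - (1-0.02)^185 ≈ 0.976186 ≈ 97.62%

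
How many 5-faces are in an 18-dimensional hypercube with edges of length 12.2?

f_5(18-cube) = (18 choose 5) · 2^13 = 70189056.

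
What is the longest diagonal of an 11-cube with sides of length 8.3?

Diagonal = √11 · 8.3 ≈ 27.528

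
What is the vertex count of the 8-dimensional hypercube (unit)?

The 8-cube has 2^8 = 256 vertices.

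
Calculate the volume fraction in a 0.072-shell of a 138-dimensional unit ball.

Shell fraction = 1 - (1-0.072)^138 ≈ 0.999967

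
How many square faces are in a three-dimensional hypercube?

An n-cube has C(n,k)·2^(n-k) k-faces. Here C(3,2)·2^1 = 3·2 = 6.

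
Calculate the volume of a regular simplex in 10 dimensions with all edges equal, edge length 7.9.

V_10 = √(11) · 7.9^10 / (10! · 2^(10/2)) ≈ 27.043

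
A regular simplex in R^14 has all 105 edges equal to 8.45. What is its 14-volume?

Volume = 8.45^14 · √(15/2^14) / 14! ≈ 3.28414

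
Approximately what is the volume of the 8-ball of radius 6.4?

Volume = π^{8/2}·(6.4)^8/Γ(5) ≈ 1.14243e+07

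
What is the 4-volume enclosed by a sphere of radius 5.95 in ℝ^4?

V_4(5.95) = π^(4/2) · (5.95)^4 / Γ(4/2 + 1) ≈ 6184.97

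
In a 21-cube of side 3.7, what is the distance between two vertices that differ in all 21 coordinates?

The space diagonal of an n-cube of side s is s√n. Here 3.7·√21 ≈ 16.9555.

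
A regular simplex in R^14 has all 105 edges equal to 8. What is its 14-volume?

V_14 = √(15) · 8^14 / (14! · 2^(14/2)) ≈ 1.52647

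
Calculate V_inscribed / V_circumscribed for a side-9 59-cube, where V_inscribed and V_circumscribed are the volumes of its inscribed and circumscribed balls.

Volume scales as r^n, and r_in/r_out = 1/√59, giving (1/√59)^59 ≈ 5.75262e-53.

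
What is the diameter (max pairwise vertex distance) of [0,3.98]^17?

||(3.98,3.98,...,3.98)|| = √(17)·3.98 ≈ 16.41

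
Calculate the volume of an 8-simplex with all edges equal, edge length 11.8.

V_8 = √(9) · 11.8^8 / (8! · 2^(8/2)) ≈ 1747.98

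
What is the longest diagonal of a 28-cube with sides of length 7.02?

The space diagonal of an n-cube of side s is s√n. Here 7.02·√28 ≈ 37.1463.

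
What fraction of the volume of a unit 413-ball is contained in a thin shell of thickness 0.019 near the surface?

Shell fraction = 1 - (1-0.019)^413 ≈ 0.999638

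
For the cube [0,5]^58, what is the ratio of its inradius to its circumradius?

r_in / r_out = (5/2) / (5√58/2) = 1/√58 ≈ 0.131306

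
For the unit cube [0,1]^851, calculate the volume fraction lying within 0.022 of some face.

Shell fraction = 1 - (1-0.044)^851 ≈ 1 - 2.342e-17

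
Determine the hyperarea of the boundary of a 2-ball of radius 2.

S_2(2) = 2·π^(2/2)·(2)^1 / Γ(2/2) = 2πr = 2π·2 ≈ 12.5664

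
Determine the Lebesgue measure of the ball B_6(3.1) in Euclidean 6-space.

V_6(3.1) = π^(6/2) · (3.1)^6 / Γ(6/2 + 1) ≈ 4586.36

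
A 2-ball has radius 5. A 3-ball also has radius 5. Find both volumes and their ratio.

V_2(5) ≈ 78.5398. V_3(5) ≈ 523.599. Ratio V_2/V_3 ≈ 0.15.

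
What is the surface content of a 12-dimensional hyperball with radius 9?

S = n·V_n(r)/r = 12·V_12(9)/9 (volume-to-surface relation), giving 10460353203·π^6/20 ≈ 5.02824e+11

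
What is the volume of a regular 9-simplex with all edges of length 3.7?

V_9 = √(10) · 3.7^9 / (9! · 2^(9/2)) ≈ 0.0500515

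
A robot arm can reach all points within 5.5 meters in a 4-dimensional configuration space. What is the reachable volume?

V_4(5.5) = π^(4/2) · (5.5)^4 / Γ(4/2 + 1) = 14641·π^2/32 ≈ 4515.65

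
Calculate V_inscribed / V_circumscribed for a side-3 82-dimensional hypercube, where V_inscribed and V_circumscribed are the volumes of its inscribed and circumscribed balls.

V_in/V_out = n^(-n/2) = 82^(-82/2) ≈ 3.4169e-79.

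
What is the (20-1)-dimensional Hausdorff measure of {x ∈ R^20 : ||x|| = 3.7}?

S_20(3.7) = 2·π^(20/2)·(3.7)^19 / Γ(20/2) ≈ 3.22551e+10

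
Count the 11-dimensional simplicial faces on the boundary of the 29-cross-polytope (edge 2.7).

Number of 11-faces = 2^(11+1) · C(29,11+1) = 4096 · 51895935 = 212565749760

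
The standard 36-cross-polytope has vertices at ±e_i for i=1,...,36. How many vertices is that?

The vertices are ±e_1, ..., ±e_36, so there are 2·36 = 72.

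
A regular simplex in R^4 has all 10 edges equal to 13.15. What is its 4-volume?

Volume = 13.15^4 · √(5/2^4) / 4! ≈ 696.493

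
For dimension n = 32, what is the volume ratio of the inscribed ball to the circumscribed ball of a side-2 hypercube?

The radii are 2/2 and 2√32/2, so the volume ratio is (1/√32)^32 = 32^{-32/2} ≈ 8.27181e-25.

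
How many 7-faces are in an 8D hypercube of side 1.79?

Choose 7 of 8 axes to span the face (C(8,7) = 8 ways), then fix each of the remaining 1 coordinate at one of its two extreme values (2^1 = 2 ways): 8·2 = 16.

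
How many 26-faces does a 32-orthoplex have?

Number of 26-faces = 2^(26+1) · C(32,26+1) = 134217728 · 201376 = 27028229193728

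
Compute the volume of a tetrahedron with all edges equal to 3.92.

Volume = (√2/12) · 3.92³ = 7.09891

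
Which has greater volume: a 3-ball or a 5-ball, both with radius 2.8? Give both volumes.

V_3(2.8) ≈ 91.9523. V_5(2.8) ≈ 905.917. The 5-ball is larger.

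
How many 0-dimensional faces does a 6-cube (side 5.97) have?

An n-cube has C(n,k)·2^(n-k) k-faces. Here C(6,0)·2^6 = 1·64 = 64.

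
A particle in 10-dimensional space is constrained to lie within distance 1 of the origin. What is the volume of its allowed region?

V_10(1) = π^(10/2) · (1)^10 / Γ(10/2 + 1) = π^5/120 ≈ 2.55016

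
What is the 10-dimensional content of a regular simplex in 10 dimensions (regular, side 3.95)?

For a regular n-simplex with edge a, V = (a^n / n!)·√((n+1)/2^n). With a=3.95, n=10: V ≈ 0.0264091.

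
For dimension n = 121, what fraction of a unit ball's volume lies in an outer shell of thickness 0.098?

1 - (1-0.098)^121 ≈ 0.9999961982 ≈ 99.999620%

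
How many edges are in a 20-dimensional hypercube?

Number of 1-faces = C(20,1) · 2^(20-1) = 20 · 524288 = 10485760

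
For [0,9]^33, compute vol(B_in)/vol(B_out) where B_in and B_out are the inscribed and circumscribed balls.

V_in/V_out = n^(-n/2) = 33^(-33/2) ≈ 8.80076e-26.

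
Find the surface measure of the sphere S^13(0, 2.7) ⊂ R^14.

|∂B_14(2.7)| ≈ 3.39997e+06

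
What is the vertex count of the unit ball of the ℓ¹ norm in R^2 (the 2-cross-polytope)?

Number of vertices = 2n = 4.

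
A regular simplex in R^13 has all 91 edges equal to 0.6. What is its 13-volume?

V_13 = √(14) · 0.6^13 / (13! · 2^(13/2)) ≈ 8.67072e-15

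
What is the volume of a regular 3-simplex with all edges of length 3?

Volume = (√2/12) · 3³ = 3.18198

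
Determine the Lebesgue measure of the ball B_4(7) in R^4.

Volume = π^{4/2}·(7)^4/Γ(3) = 2401·π^2/2 ≈ 11848.5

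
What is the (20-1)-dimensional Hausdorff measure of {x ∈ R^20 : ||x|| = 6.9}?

S = n·V_n(r)/r = 20·V_20(6.9)/6.9 (volume-to-surface relation), giving 4.47609e+15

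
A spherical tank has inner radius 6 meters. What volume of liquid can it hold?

V = 288·π ≈ 904.779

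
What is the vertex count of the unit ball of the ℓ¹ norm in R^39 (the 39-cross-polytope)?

Number of vertices = 2n = 78.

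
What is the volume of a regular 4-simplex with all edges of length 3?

V_4 = √(5) · 3^4 / (4! · 2^(4/2)) ≈ 1.88668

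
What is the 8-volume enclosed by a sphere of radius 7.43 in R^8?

The n-ball volume is π^(n/2)·r^n/Γ(n/2+1). With n=8, r=7.43: V ≈ 3.76963e+07.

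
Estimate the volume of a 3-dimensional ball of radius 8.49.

V_3(8.49) = π^(3/2) · (8.49)^3 / Γ(3/2 + 1) ≈ 2563.37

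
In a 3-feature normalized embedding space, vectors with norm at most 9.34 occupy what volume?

Volume = π^{3/2}·(9.34)^3/Γ(5/2) ≈ 3412.94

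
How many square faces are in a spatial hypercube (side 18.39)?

Choose 2 of 3 axes to span the face (C(3,2) = 3 ways), then fix each of the remaining 1 coordinate at one of its two extreme values (2^1 = 2 ways): 3·2 = 6.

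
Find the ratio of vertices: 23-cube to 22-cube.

The 23-cube has 2^23 = 8388608 vertices. The 22-cube has 2^22 = 4194304 vertices. Ratio: 8388608/4194304 = 2.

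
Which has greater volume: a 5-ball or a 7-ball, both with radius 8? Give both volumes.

V_5(8) ≈ 172484. V_7(8) ≈ 9.90855e+06. The 7-ball is larger.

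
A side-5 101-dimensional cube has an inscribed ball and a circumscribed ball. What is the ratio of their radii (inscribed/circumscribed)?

r_in / r_out = (5/2) / (5√101/2) = 1/√101 ≈ 0.0995037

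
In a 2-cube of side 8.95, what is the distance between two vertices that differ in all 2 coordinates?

||(8.95,8.95,...,8.95)|| = √(2)·8.95 ≈ 12.6572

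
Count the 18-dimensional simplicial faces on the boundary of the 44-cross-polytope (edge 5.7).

Each 18-face is the convex hull of 19 vertices, one chosen as ±e_i from each of 19 distinct axes: 2^19·C(44,19) = 738633439015600128.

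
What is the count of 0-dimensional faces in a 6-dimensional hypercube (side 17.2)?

f_0(6-cube) = (6 choose 0) · 2^6 = 64.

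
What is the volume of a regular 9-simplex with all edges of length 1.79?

Volume = 1.79^9 · √(10/2^9) / 9! ≈ 7.26573e-05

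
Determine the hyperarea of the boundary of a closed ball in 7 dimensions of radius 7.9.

S = n·V_n(r)/r = 7·V_7(7.9)/7.9 (volume-to-surface relation), giving 8.03972e+06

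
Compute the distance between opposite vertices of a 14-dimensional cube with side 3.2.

Diagonal = √14 · 3.2 ≈ 11.9733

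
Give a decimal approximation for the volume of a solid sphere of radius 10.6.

Volume = π^{3/2}·(10.6)^3/Γ(5/2) ≈ 4988.92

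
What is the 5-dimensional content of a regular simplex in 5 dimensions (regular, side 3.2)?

Volume = 3.2^5 · √(6/2^5) / 5! ≈ 1.21079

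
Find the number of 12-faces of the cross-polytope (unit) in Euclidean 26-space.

Number of 12-faces = 2^(12+1) · C(26,12+1) = 8192 · 10400600 = 85201715200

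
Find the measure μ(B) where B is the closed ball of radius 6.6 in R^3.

The n-ball volume is π^(n/2)·r^n/Γ(n/2+1). With n=3, r=6.6: V ≈ 1204.26.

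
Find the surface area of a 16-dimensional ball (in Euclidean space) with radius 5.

S = n·V_n(r)/r = 16·V_16(5)/5 (volume-to-surface relation), giving 6103515625·π^8/504 ≈ 1.14908e+11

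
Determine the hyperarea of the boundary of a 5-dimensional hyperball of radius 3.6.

The surface area of an n-ball is 2π^(n/2) r^(n-1) / Γ(n/2). For n=5, r=3.6: 4420.57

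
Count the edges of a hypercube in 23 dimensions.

An n-cube has n·2^(n-1) edges. With n = 23: 23·4194304 = 96468992.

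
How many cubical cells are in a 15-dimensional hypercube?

Choose 3 of 15 axes to span the face (C(15,3) = 455 ways), then fix each of the remaining 12 coordinates at one of its two extreme values (2^12 = 4096 ways): 455·4096 = 1863680.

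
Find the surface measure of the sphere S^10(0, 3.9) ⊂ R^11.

S = n·V_n(r)/r = 11·V_11(3.9)/3.9 (volume-to-surface relation), giving 1.68711e+07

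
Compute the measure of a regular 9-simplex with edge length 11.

For a regular n-simplex with edge a, V = (a^n / n!)·√((n+1)/2^n). With a=11, n=9: V ≈ 908.105.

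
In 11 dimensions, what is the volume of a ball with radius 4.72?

V_11(4.72) = π^(11/2) · (4.72)^11 / Γ(11/2 + 1) ≈ 4.88053e+07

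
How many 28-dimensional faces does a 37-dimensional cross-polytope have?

Each 28-face is the convex hull of 29 vertices, one chosen as ±e_i from each of 29 distinct axes: 2^29·C(37,29) = 20727522907914240.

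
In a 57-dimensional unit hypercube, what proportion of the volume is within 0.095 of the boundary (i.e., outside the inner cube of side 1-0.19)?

1 - (1 - 2·0.095)^57 = 1 - 0.81^57 ≈ 0.999994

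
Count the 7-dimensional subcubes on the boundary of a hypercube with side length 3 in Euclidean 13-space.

Choose 7 of 13 axes to span the face (C(13,7) = 1716 ways), then fix each of the remaining 6 coordinates at one of its two extreme values (2^6 = 64 ways): 1716·64 = 109824.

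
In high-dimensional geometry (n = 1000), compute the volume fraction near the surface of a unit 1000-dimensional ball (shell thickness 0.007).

1 - (1-0.007)^1000 ≈ 0.99911 ≈ 99.91%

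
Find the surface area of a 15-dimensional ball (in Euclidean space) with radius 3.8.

The surface area of an n-ball is 2π^(n/2) r^(n-1) / Γ(n/2). For n=15, r=3.8: 7.49017e+08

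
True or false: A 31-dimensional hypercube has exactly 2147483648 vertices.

True. The 31-cube has 2^31 = 2147483648 vertices.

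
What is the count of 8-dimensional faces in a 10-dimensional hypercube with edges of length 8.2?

f_8(10-cube) = (10 choose 8) · 2^2 = 180.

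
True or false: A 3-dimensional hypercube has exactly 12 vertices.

False. The 3-cube has 2^3 = 8 vertices.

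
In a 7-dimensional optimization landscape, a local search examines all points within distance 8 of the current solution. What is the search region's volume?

V = 33554432·π^3/105 ≈ 9.90855e+06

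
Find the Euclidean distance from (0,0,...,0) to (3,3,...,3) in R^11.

The space diagonal of an n-cube of side s is s√n. Here 3·√11 ≈ 9.94987.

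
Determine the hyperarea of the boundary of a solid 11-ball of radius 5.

S = n·V_n(r)/r = 11·V_11(5)/5 (volume-to-surface relation), giving 125000000·π^5/189 ≈ 2.02394e+08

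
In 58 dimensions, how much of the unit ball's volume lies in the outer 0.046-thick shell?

Shell fraction = 1 - (1-0.046)^58 ≈ 0.934866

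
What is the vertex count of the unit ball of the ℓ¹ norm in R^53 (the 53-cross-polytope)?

Number of vertices = 2n = 106.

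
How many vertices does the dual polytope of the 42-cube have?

An n-cross-polytope has 2n vertices; here n = 42, giving 84.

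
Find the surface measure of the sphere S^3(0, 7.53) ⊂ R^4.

The surface area of an n-ball is 2π^(n/2) r^(n-1) / Γ(n/2). For n=4, r=7.53: 8427.81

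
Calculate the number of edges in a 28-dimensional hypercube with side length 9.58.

The 28-cube has n·2^(n-1) = 28·2^27 = 28·134217728 = 3758096384 edges.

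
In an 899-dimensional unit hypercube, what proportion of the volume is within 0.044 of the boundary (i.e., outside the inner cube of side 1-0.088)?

Shell fraction = 1 - (1-0.088)^899 ≈ 1 - 1.085e-36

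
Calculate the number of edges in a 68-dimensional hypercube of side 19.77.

Number of 1-faces = C(68,1)·2^(68-1) = 68·147573952589676412928 = 10035028776097996079104.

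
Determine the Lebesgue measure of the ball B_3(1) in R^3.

Volume = π^{3/2}·(1)^3/Γ(5/2) = 4·π/3 ≈ 4.18879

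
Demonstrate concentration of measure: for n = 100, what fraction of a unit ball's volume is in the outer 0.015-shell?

1 - (1-0.015)^100 ≈ 0.779391 ≈ 77.94%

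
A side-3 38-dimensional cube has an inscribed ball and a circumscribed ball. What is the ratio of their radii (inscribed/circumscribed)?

Ratio = (s/2)/(s√38/2) = 38^(-1/2) ≈ 0.162221.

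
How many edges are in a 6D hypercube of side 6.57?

Choose 1 of 6 axes to span the face (C(6,1) = 6 ways), then fix each of the remaining 5 coordinates at one of its two extreme values (2^5 = 32 ways): 6·32 = 192.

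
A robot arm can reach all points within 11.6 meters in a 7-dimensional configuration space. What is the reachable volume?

Volume = π^{7/2}·(11.6)^7/Γ(9/2) ≈ 1.33532e+08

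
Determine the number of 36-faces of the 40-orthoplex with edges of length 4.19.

Each 36-face is the convex hull of 37 vertices, one chosen as ±e_i from each of 37 distinct axes: 2^37·C(40,37) = 1357896860303360.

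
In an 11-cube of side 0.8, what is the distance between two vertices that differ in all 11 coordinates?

d = √(0.8² + 0.8² + ... + 0.8²) [11 terms] = √(11·0.8²) = 0.8√11 ≈ 2.6533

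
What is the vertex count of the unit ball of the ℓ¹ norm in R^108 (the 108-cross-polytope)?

The vertices are ±e_1, ..., ±e_108, so there are 2·108 = 216.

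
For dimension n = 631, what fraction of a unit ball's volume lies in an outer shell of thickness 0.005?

1 - (1-0.005)^631 ≈ 0.957698 ≈ 95.77%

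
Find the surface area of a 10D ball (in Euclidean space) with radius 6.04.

|∂B_10(6.04)| ≈ 2.72835e+08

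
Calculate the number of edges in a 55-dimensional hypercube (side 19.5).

Each of the 2^55 = 36028797018963968 vertices has degree 55; total edges = 55·2^55/2 = 990791918021509120.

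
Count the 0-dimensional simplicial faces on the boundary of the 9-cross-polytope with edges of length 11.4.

f_0(9-orthoplex) = 2^1 · (9 choose 1) = 18.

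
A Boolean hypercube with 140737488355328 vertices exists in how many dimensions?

n = log_2(140737488355328) = 47.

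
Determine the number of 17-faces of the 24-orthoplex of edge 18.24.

Number of 17-faces = 2^(17+1) · C(24,17+1) = 262144 · 134596 = 35283533824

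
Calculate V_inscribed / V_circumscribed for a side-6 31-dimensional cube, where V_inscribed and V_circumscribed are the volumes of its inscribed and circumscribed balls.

V_in / V_out = (r_in/r_out)^31 = (1/√31)^31 = 31^(-31/2) ≈ 7.65409e-24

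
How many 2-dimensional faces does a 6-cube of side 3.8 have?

Choose 2 of 6 axes to span the face (C(6,2) = 15 ways), then fix each of the remaining 4 coordinates at one of its two extreme values (2^4 = 16 ways): 15·16 = 240.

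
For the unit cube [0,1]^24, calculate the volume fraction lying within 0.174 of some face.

The inner cube has side 1-2·0.174 = 0.652 and volume (0.652)^24 ≈ 3.483e-05, so the shell holds 0.999965 of the volume.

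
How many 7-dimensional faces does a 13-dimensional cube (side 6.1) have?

f_7(13-cube) = (13 choose 7) · 2^6 = 109824.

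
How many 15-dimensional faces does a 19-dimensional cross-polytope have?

An n-cross-polytope has 2^(k+1)·C(n,k+1) k-faces. Here 2^16·C(19,16) = 65536·969 = 63504384.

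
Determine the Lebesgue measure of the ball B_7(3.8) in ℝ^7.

The n-ball volume is π^(n/2)·r^n/Γ(n/2+1). With n=7, r=3.8: V ≈ 54058.7.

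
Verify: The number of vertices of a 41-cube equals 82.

False. The 41-cube has 2^41 = 2199023255552 vertices.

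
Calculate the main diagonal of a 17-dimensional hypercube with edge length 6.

The space diagonal of an n-cube of side s is s√n. Here 6·√17 ≈ 24.7386.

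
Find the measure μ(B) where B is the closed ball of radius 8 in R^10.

V_10(8) = π^(10/2) · (8)^10 / Γ(10/2 + 1) = 134217728·π^5/15 ≈ 2.73822e+09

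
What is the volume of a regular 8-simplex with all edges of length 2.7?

For a regular n-simplex with edge a, V = (a^n / n!)·√((n+1)/2^n). With a=2.7, n=8: V ≈ 0.0131338.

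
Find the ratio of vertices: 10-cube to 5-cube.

The 10-cube has 2^10 = 1024 vertices. The 5-cube has 2^5 = 32 vertices. Ratio: 1024/32 = 32.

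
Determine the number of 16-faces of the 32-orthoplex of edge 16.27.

An n-cross-polytope has 2^(k+1)·C(n,k+1) k-faces. Here 2^17·C(32,17) = 131072·565722720 = 74150408355840.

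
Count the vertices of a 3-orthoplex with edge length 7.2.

The 3-dimensional cross-polytope has 2n = 2·3 = 6 vertices.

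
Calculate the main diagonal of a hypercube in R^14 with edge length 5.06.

||(5.06,5.06,...,5.06)|| = √(14)·5.06 ≈ 18.9328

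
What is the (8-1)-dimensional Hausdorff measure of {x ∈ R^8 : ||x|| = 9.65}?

The surface area of an n-ball is 2π^(n/2) r^(n-1) / Γ(n/2). For n=8, r=9.65: 2.53028e+08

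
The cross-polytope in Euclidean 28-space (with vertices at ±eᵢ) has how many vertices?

An n-cross-polytope has 2n vertices; here n = 28, giving 56.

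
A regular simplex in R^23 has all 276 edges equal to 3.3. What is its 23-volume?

V = (3.3^23 / 23!) · √((23+1) / 2^23) ≈ 5.51553e-14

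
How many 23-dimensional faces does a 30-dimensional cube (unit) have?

An n-cube has C(n,k)·2^(n-k) k-faces. Here C(30,23)·2^7 = 2035800·128 = 260582400.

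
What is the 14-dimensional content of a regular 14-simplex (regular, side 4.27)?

For a regular n-simplex with edge a, V = (a^n / n!)·√((n+1)/2^n). With a=4.27, n=14: V ≈ 0.000232497.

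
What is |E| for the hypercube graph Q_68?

Number of 1-faces = C(68,1)·2^(68-1) = 68·147573952589676412928 = 10035028776097996079104.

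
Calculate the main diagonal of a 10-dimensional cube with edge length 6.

d = √(6² + 6² + ... + 6²) [10 terms] = √(10·6²) = 6√10 ≈ 18.9737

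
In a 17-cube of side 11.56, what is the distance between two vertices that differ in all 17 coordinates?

||(11.56,11.56,...,11.56)|| = √(17)·11.56 ≈ 47.6631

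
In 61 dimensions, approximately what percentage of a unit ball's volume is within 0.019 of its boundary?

1 - (1-0.019)^61 ≈ 0.68968 ≈ 68.97%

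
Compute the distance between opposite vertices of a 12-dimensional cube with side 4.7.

The space diagonal of an n-cube of side s is s√n. Here 4.7·√12 ≈ 16.2813.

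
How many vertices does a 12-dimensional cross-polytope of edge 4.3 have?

f_0(12-orthoplex) = 2^1 · (12 choose 1) = 24.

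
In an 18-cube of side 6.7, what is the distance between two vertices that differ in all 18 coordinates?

||(6.7,6.7,...,6.7)|| = √(18)·6.7 ≈ 28.4257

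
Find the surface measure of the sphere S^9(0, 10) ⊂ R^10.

|∂B_10(10)| = 250000000·π^5/3 ≈ 2.55016e+10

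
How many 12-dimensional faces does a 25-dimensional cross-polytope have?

Each 12-face is the convex hull of 13 vertices, one chosen as ±e_i from each of 13 distinct axes: 2^13·C(25,13) = 42600857600.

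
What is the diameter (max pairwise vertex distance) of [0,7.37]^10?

Diagonal = √10 · 7.37 ≈ 23.306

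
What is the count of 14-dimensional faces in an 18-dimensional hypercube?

Number of 14-faces = C(18,14) · 2^(18-14) = 3060 · 16 = 48960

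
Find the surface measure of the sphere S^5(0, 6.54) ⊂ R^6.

S = n·V_n(r)/r = 6·V_6(6.54)/6.54 (volume-to-surface relation), giving 370970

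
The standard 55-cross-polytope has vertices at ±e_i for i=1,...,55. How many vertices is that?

An n-cross-polytope has 2n vertices; here n = 55, giving 110.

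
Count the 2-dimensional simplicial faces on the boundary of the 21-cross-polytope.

f_2(21-orthoplex) = 2^3 · (21 choose 3) = 10640.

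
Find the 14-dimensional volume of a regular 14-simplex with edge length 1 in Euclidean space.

V = (1^14 / 14!) · √((14+1) / 2^14) ≈ 3.47078e-13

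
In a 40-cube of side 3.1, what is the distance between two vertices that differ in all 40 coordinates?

The space diagonal of an n-cube of side s is s√n. Here 3.1·√40 ≈ 19.6061.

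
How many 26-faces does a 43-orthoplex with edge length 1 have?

f_26(43-orthoplex) = 2^27 · (43 choose 27) = 35592145574196936704.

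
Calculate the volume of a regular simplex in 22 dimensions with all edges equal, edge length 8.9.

V_22 = √(23) · 8.9^22 / (22! · 2^(22/2)) ≈ 0.00160453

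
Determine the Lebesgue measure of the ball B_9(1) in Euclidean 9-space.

Volume = π^{9/2}·(1)^9/Γ(11/2) = 32·π^4/945 ≈ 3.29851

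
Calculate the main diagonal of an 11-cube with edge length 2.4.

Diagonal = √11 · 2.4 ≈ 7.9599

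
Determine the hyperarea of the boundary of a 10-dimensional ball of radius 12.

The surface area of an n-ball is 2π^(n/2) r^(n-1) / Γ(n/2). For n=10, r=12: 429981696·π^5 ≈ 1.31583e+11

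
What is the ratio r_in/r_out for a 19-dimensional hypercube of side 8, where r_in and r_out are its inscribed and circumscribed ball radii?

r_in = 8/2 (half the side); r_out = 8√19/2 (half the diagonal). Ratio = 1/√19 ≈ 0.229416.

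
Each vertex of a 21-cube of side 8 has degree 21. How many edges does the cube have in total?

The 21-cube has n·2^(n-1) = 21·2^20 = 21·1048576 = 22020096 edges.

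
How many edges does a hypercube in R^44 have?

Each of the 2^44 = 17592186044416 vertices has degree 44; total edges = 44·2^44/2 = 387028092977152.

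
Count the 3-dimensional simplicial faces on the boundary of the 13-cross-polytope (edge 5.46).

f_3(13-orthoplex) = 2^4 · (13 choose 4) = 11440.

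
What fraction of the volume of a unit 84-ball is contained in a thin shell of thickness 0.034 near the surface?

Shell fraction = 1 - (1-0.034)^84 ≈ 0.945289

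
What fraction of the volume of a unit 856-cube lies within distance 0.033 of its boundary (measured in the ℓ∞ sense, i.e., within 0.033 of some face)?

The inner cube has side 1-2·0.033 = 0.934 and volume (0.934)^856 ≈ 4.139e-26, so the shell holds 1 - 4.139e-26 of the volume.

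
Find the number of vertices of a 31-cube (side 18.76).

An n-cube has 2^n vertices; for n = 31 that is 2^31 = 2147483648.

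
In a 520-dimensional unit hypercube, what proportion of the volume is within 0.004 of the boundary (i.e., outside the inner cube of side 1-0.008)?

1 - (1 - 2·0.004)^520 = 1 - 0.992^520 ≈ 0.984651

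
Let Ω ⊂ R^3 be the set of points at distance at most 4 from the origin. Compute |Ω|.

V_3(4) = π^(3/2) · (4)^3 / Γ(3/2 + 1) = 256·π/3 ≈ 268.083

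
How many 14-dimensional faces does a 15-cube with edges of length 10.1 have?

Number of 14-faces = C(15,14) · 2^(15-14) = 15 · 2 = 30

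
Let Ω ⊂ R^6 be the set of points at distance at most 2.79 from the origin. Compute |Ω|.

Volume = π^{6/2}·(2.79)^6/Γ(4) ≈ 2437.38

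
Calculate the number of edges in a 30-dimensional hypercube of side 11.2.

Number of 1-faces = C(30,1)·2^(30-1) = 30·536870912 = 16106127360.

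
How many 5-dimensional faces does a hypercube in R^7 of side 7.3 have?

Choose 5 of 7 axes to span the face (C(7,5) = 21 ways), then fix each of the remaining 2 coordinates at one of its two extreme values (2^2 = 4 ways): 21·4 = 84.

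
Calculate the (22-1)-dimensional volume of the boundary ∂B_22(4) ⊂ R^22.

S = n·V_n(r)/r = 22·V_22(4)/4 (volume-to-surface relation), giving 34359738368·π^11/14175 ≈ 7.13141e+11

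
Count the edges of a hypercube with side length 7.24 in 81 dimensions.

Number of 1-faces = C(81,1)·2^(81-1) = 81·1208925819614629174706176 = 97922991388784963151200256.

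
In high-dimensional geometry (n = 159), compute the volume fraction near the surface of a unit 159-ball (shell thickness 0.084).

1 - (1-0.084)^159 ≈ 0.9999991263 ≈ 99.999913%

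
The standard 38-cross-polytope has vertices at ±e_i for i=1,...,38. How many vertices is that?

The 38-dimensional cross-polytope has 2n = 2·38 = 76 vertices.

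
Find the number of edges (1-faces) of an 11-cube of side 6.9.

f_1(11-cube) = (11 choose 1) · 2^10 = 11264.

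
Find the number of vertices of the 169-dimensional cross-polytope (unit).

Number of vertices = 2n = 338.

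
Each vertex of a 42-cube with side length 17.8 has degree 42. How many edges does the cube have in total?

The 42-cube has n·2^(n-1) = 42·2^41 = 42·2199023255552 = 92358976733184 edges.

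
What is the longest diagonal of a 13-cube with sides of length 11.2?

d = √(11.2² + 11.2² + ... + 11.2²) [13 terms] = √(13·11.2²) = 11.2√13 ≈ 40.3822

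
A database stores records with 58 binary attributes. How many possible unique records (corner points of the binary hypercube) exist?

An n-cube has 2^n vertices; for n = 58 that is 2^58 = 288230376151711744.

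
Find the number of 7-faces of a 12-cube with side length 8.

f_7(12-cube) = (12 choose 7) · 2^5 = 25344.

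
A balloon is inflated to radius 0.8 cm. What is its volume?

Volume = π^{3/2}·(0.8)^3/Γ(5/2) ≈ 2.14466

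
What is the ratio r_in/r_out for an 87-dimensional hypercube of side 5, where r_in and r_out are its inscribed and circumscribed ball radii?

Ratio = (s/2)/(s√87/2) = 87^(-1/2) ≈ 0.107211.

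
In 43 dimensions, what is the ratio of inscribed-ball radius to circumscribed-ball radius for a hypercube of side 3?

For an n-cube of any side s, the inradius is s/2 and the circumradius is s√n/2, so the ratio is 1/√43 ≈ 0.152499.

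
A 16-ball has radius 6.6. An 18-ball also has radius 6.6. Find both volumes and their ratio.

V_16(6.6) ≈ 3.05057e+12. V_18(6.6) ≈ 4.63849e+13. Ratio V_16/V_18 ≈ 0.06577.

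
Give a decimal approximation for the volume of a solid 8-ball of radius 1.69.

V_8(1.69) = π^(8/2) · (1.69)^8 / Γ(8/2 + 1) ≈ 270.073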